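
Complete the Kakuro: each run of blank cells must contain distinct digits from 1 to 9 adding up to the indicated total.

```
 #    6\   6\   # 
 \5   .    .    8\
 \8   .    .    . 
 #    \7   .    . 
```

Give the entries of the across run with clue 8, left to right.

6 in 3 cells must be {1,2,3}.
Nothing is forced directly, so branch on R1C1, whose candidates are 1 or 2 or 4. If R1C1 = 1: then R1C2 would have to be in {4} for the 5 across but in {1,2,3} for the 6 down — contradiction. If R1C1 = 4: that forces R1C2 = 1, R2C1 = 2, after which R2C2 would have to be in {1,5} for the 8 across but in {2,3} for the 6 down — contradiction. So R1C1 = 2.
R1C2 = 5 − 2 = 3 completes the 5 across.
R2C1 = 6 − 2 = 4 completes the 6 down.
R2C2 = 1: the only remaining digit allowed by both the 8 across and the 6 down.
R2C3 = 8 − 5 = 3 completes the 8 across.
R3C2 = 6 − 4 = 2 completes the 6 down.
R3C3 = 7 − 2 = 5 completes the 7 across.

4 1 3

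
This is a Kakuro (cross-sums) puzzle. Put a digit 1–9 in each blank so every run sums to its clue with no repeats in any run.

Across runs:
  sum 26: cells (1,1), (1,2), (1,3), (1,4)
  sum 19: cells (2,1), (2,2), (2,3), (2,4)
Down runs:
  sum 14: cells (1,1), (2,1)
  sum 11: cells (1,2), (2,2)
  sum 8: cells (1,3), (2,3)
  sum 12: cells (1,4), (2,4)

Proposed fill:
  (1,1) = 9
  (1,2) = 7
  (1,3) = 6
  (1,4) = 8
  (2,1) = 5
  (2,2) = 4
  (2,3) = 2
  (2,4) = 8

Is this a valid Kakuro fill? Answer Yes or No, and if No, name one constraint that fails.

No — the down run (1,4)–(2,4) sums to 16, not 12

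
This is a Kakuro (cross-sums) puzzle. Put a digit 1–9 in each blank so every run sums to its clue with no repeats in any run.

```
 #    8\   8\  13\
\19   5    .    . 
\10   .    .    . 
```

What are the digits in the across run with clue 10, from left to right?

3 2 5

Given what's placed, R1C2 must be 6 to fit the 19 across and 8 down.
R1C3 = 19 − 11 = 8 completes the 19 across.
R2C1 = 8 − 5 = 3 completes the 8 down.
R2C2 = 8 − 6 = 2 completes the 8 down.
R2C3 = 10 − 5 = 5 completes the 10 across.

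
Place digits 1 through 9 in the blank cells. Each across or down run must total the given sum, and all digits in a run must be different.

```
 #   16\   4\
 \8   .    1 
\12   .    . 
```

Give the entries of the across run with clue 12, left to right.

9 3

16 in 2 cells must be {7,9}; 4 in 2 cells must be {1,3}.
R1C1 = 8 − 1 = 7 completes the 8 across.
R2C1 = 16 − 7 = 9 completes the 16 down.
R2C2 = 12 − 9 = 3 completes the 12 across.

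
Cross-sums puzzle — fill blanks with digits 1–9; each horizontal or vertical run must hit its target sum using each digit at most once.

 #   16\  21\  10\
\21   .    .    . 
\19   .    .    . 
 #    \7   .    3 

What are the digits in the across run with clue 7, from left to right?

16 in 2 cells must be {7,9}.
R3C2 = 7 − 3 = 4 completes the 7 across.
Nothing is forced directly, so branch on R1C1, whose candidates are 7 or 9. If R1C1 = 9: that forces R1C2 = 8, after which R1C3 would have to be in {4} for the 21 across but in {1,2,5,6} for the 10 down — contradiction. So R1C1 = 7.
R2C1 = 16 − 7 = 9 completes the 16 down.
Given what's placed, R2C2 must be 8 to fit the 19 across and 21 down.
R2C3 = 19 − 17 = 2 completes the 19 across.
R1C2 = 21 − 12 = 9 completes the 21 down.
R1C3 = 21 − 16 = 5 completes the 21 across.

4 3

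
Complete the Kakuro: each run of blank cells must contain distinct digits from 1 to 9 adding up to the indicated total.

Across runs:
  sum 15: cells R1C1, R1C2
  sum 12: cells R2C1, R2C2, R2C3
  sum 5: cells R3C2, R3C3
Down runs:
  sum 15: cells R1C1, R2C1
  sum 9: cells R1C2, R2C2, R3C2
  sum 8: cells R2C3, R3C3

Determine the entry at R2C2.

1

The 15 across and the 9 down share only 6, so R1C2 = 6.
R1C1 = 15 − 6 = 9 completes the 15 across.
R2C1 = 15 − 9 = 6 completes the 15 down.
No cell is forced outright now. R2C2 can only be 1 or 2 (the digits allowed by both its 12 across and its 9 down). If R2C2 = 2: then R2C3 would have to be in {4} for the 12 across but in {1,2,3,5,6,7} for the 8 down — contradiction. So R2C2 = 1.
R2C3 = 12 − 7 = 5 completes the 12 across.
R3C2 = 9 − 7 = 2 completes the 9 down.
R3C3 = 5 − 2 = 3 completes the 5 across.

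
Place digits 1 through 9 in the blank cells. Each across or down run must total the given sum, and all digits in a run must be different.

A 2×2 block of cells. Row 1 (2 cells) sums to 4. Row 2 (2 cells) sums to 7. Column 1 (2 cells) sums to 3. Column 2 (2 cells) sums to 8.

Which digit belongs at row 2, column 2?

4 in 2 cells must be {1,3}; 3 in 2 cells must be {1,2}.
The 4 across and the 3 down share only 1, so (1,1) = 1.
(1,2) = 4 − 1 = 3 completes the 4 across.
(2,1) = 3 − 1 = 2 completes the 3 down.
(2,2) = 7 − 2 = 5 completes the 7 across.

5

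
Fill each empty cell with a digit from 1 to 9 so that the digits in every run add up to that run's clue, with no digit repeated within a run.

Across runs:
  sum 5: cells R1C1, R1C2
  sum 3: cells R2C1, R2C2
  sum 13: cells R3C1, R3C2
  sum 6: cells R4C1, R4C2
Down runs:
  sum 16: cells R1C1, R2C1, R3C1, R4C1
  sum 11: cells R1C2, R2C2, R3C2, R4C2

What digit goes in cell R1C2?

3 in 2 cells must be {1,2}; 11 in 4 cells must be {1,2,3,5}.
Only 5 fits R3C2 under both its across sum 13 and down sum 11.
R3C1 = 13 − 5 = 8 completes the 13 across.
Nothing is forced directly, so branch on R2C1, whose candidates are 1 or 2. If R2C1 = 2: that forces R1C1 = 1, after which R1C2 would have to be in {4} for the 5 across but in {1,2,3} for the 11 down — contradiction. So R2C1 = 1.
R2C2 = 3 − 1 = 2 completes the 3 across.
R4C2 = 1: the only remaining digit allowed by both the 6 across and the 11 down.
R1C2 = 11 − 8 = 3 completes the 11 down.

3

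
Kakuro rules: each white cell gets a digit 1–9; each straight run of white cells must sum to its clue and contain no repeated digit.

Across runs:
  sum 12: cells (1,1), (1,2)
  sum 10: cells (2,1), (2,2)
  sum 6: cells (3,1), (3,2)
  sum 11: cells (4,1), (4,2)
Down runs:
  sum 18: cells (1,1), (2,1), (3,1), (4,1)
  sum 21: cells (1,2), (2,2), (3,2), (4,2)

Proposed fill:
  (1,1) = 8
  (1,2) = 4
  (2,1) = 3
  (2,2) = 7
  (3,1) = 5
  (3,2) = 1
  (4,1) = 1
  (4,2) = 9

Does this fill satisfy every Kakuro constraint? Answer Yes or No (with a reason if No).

No — the down run (1,1)–(4,1) sums to 17, not 18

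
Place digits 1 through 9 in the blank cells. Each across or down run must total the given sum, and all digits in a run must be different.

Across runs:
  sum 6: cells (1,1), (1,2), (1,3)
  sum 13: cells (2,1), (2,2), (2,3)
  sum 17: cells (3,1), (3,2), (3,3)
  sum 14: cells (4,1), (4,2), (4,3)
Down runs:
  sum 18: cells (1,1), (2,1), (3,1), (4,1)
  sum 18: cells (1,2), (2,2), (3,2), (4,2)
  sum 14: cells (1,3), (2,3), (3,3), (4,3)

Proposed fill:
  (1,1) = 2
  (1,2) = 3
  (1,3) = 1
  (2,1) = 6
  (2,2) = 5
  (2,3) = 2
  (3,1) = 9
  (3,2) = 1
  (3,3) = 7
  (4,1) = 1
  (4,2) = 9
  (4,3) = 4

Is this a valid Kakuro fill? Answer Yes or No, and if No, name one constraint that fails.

Across: 2+3+1=6; 6+5+2=13; 9+1+7=17; 1+9+4=14. Down: 2+6+9+1=18; 3+5+1+9=18; 1+2+7+4=14. No digit repeats within any run.

Yes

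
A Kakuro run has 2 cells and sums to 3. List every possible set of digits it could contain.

2 distinct digits from 1–9 sum between 3 and 17.
Only one set works: {1,2}.

{1,2}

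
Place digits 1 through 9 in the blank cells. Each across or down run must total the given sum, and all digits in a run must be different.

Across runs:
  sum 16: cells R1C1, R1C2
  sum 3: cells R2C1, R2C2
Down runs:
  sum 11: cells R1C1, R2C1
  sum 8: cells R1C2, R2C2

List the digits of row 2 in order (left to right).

2, 1

16 in 2 cells must be {7,9}; 3 in 2 cells must be {1,2}.
The 16 across and the 8 down share only 7, so R1C2 = 7.
The 3 across and the 11 down share only 2, so R2C1 = 2.
R2C2 = 3 − 2 = 1 completes the 3 across.
R1C1 = 16 − 7 = 9 completes the 16 across.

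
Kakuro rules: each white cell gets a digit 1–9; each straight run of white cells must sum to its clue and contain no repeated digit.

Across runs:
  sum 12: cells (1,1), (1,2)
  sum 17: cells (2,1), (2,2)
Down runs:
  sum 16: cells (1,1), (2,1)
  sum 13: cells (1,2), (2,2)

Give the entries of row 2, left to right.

9 8

17 in 2 cells must be {8,9}; 16 in 2 cells must be {7,9}.
The 17 across and the 16 down share only 9, so (2,1) = 9.
(2,2) = 17 − 9 = 8 completes the 17 across.
(1,1) = 16 − 9 = 7 completes the 16 down.
(1,2) = 12 − 7 = 5 completes the 12 across.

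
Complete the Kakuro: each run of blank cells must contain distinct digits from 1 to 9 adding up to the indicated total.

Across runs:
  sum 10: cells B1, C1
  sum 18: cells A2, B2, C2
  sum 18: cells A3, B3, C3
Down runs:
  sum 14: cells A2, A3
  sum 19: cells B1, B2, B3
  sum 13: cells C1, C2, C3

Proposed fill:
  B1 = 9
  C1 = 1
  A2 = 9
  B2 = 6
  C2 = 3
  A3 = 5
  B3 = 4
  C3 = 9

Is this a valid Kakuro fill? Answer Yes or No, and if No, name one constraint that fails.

Yes

Across: 9+1=10; 9+6+3=18; 5+4+9=18. Down: 9+5=14; 9+6+4=19; 1+3+9=13. No digit repeats within any run.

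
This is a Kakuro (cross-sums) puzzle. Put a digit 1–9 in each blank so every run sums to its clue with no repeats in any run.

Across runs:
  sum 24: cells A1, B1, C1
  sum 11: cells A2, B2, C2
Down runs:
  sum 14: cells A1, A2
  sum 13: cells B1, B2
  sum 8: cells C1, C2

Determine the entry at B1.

24 in 3 cells must be {7,8,9}.
The 24 across and the 8 down share only 7, so C1 = 7.
C2 = 8 − 7 = 1 completes the 8 down.
Nothing is forced directly, so branch on A2, whose candidates are 6 or 8. If A2 = 8: then A1 would have to be in {8,9} for the 24 across but in {6} for the 14 down — contradiction. So A2 = 6.
A1 = 14 − 6 = 8 completes the 14 down.
B1 = 24 − 15 = 9 completes the 24 across.
B2 = 11 − 7 = 4 completes the 11 across.

9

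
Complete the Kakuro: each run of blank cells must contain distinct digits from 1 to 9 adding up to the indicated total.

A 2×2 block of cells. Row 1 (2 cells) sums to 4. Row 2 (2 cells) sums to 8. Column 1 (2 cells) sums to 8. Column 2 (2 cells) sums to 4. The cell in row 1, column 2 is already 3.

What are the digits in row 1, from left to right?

1 3

4 in 2 cells must be {1,3}.
(1,1) = 4 − 3 = 1 completes the 4 across.
(2,1) = 8 − 1 = 7 completes the 8 down.
(2,2) = 8 − 7 = 1 completes the 8 across.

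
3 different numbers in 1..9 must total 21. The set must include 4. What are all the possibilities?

{4,8,9}

3 distinct digits from 1–9 sum between 6 and 24.
Keeping only sets containing 4.
Only one set works: {4,8,9}.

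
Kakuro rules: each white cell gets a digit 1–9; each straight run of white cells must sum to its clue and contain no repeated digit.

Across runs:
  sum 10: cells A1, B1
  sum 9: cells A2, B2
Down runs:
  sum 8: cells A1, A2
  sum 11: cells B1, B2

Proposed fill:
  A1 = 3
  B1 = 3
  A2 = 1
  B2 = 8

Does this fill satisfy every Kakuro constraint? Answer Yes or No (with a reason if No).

No — the across run A1–B1 sums to 6, not 10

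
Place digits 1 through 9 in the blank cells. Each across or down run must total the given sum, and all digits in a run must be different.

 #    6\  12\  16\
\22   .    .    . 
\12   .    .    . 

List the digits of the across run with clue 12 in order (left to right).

1 4 7

16 in 2 cells must be {7,9}.
The 22 across and the 6 down share only 5, so R1C1 = 5.
Given what's placed, R1C3 must be 9 to fit the 22 across and 16 down.
R2C1 = 6 − 5 = 1 completes the 6 down.
R2C3 = 16 − 9 = 7 completes the 16 down.
R1C2 = 22 − 14 = 8 completes the 22 across.
R2C2 = 12 − 8 = 4 completes the 12 across.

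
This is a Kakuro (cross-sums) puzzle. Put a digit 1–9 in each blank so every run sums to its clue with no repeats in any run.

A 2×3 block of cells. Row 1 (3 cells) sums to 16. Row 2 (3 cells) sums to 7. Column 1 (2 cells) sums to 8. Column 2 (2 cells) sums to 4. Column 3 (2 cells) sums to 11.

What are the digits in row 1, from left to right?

6 3 7

7 in 3 cells must be {1,2,4}; 4 in 2 cells must be {1,3}.
The 7 across and the 4 down share only 1, so (2,2) = 1.
(1,2) = 4 − 1 = 3 completes the 4 down.
Given what's placed, (2,1) must be 2 to fit the 7 across and 8 down.
(2,3) = 7 − 3 = 4 completes the 7 across.
(1,1) = 8 − 2 = 6 completes the 8 down.
(1,3) = 16 − 9 = 7 completes the 16 across.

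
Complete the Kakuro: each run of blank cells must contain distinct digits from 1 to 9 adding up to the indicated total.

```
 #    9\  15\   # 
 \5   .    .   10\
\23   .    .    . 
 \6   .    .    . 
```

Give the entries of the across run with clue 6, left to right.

2 3 1

23 in 3 cells must be {6,8,9}; 6 in 3 cells must be {1,2,3}.
Only 6 fits R2C1 under both its across sum 23 and down sum 9.
Nothing is forced directly, so branch on R2C2, whose candidates are 8 or 9. If R2C2 = 9: that forces R2C3 = 8, R3C3 = 2, R3C1 = 1, after which R3C2 would have to be in {3} for the 6 across but in {1,2,4,5} for the 15 down — contradiction. So R2C2 = 8.
R2C3 = 23 − 14 = 9 completes the 23 across.
R3C3 = 10 − 9 = 1 completes the 10 down.
R3C1 = 2: the only remaining digit allowed by both the 6 across and the 9 down.
R3C2 = 6 − 3 = 3 completes the 6 across.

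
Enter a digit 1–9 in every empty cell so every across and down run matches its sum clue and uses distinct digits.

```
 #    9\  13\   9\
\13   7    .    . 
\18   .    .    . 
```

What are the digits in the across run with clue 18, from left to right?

2 9 7

R2C1 = 9 − 7 = 2 completes the 9 down.
Given what's placed, R2C3 must be 7 to fit the 18 across and 9 down.
R1C3 = 9 − 7 = 2 completes the 9 down.
R2C2 = 18 − 9 = 9 completes the 18 across.
R1C2 = 13 − 9 = 4 completes the 13 across.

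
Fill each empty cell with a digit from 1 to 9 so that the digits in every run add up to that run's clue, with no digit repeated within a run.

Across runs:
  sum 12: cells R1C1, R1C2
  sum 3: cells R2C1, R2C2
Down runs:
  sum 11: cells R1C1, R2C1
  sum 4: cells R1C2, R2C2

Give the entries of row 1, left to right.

3 in 2 cells must be {1,2}; 4 in 2 cells must be {1,3}.
The 12 across and the 4 down share only 3, so R1C2 = 3.
The 3 across and the 11 down share only 2, so R2C1 = 2.
R2C2 = 3 − 2 = 1 completes the 3 across.
R1C1 = 12 − 3 = 9 completes the 12 across.

9 3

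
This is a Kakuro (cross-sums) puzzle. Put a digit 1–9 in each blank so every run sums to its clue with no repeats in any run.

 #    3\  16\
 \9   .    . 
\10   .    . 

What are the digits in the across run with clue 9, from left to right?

2 7

3 in 2 cells must be {1,2}; 16 in 2 cells must be {7,9}.
The 9 across and the 16 down share only 7, so R1C2 = 7.
R2C2 = 16 − 7 = 9 completes the 16 down.
R1C1 = 9 − 7 = 2 completes the 9 across.
R2C1 = 10 − 9 = 1 completes the 10 across.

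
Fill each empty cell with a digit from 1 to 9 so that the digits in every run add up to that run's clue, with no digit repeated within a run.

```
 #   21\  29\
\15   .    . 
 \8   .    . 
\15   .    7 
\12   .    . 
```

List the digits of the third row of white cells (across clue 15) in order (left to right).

29 in 4 cells must be {5,7,8,9}.
Given what's placed, R2C2 must be 5 to fit the 8 across and 29 down.
R3C1 = 15 − 7 = 8 completes the 15 across.
R2C1 = 8 − 5 = 3 completes the 8 across.
No cell is forced outright now. R1C1 can only be 6 or 9 (the digits allowed by both its 15 across and its 21 down). If R1C1 = 9: then R1C2 would have to be in {6} for the 15 across but in {8,9} for the 29 down — contradiction. So R1C1 = 6.
R1C2 = 15 − 6 = 9 completes the 15 across.
R4C1 = 21 − 17 = 4 completes the 21 down.
R4C2 = 12 − 4 = 8 completes the 12 across.

8 7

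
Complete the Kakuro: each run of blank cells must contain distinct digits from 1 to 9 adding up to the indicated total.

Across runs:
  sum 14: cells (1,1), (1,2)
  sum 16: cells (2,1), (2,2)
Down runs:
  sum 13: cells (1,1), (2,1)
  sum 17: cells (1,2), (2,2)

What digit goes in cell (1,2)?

16 in 2 cells must be {7,9}; 17 in 2 cells must be {8,9}.
The 16 across and the 17 down share only 9, so (2,2) = 9.
(1,2) = 17 − 9 = 8 completes the 17 down.
(2,1) = 16 − 9 = 7 completes the 16 across.
(1,1) = 14 − 8 = 6 completes the 14 across.

8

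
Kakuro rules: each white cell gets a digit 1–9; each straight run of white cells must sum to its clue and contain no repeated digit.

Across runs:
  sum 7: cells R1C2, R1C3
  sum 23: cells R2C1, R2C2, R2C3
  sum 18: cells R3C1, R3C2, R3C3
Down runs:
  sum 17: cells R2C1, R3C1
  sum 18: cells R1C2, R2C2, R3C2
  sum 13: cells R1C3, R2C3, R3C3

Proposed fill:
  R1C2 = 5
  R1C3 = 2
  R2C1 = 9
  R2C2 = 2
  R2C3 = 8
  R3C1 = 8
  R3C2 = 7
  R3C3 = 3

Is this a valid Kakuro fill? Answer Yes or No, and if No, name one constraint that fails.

No — the across run R2C1–R2C3 sums to 19, not 23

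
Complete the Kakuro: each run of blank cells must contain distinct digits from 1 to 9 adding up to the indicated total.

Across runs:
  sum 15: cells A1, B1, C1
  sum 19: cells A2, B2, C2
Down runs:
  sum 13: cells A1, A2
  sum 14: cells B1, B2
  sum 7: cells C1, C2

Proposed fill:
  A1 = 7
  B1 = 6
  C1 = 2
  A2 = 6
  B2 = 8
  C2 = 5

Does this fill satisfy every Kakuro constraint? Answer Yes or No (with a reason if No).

Yes

Across: 7+6+2=15; 6+8+5=19. Down: 7+6=13; 6+8=14; 2+5=7. No digit repeats within any run.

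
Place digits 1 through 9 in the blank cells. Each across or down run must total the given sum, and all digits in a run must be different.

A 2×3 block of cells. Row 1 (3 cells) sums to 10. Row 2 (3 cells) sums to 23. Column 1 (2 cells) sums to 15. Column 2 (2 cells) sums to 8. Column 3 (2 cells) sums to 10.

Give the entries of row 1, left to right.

23 in 3 cells must be {6,8,9}.
The 23 across and the 8 down share only 6, so (2,2) = 6.
(1,2) = 8 − 6 = 2 completes the 8 down.
Given what's placed, (1,1) must be 7 to fit the 10 across and 15 down.
(1,3) = 10 − 9 = 1 completes the 10 across.
(2,1) = 15 − 7 = 8 completes the 15 down.
(2,3) = 23 − 14 = 9 completes the 23 across.

7 2 1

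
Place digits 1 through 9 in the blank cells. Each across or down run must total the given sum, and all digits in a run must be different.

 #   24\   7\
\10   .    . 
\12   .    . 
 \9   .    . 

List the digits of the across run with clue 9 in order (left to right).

7 2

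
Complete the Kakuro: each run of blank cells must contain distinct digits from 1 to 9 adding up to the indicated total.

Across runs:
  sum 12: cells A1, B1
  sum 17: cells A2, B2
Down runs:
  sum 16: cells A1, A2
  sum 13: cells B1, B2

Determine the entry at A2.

9

17 in 2 cells must be {8,9}; 16 in 2 cells must be {7,9}.
The 17 across and the 16 down share only 9, so A2 = 9.
B2 = 17 − 9 = 8 completes the 17 across.
A1 = 16 − 9 = 7 completes the 16 down.
B1 = 12 − 7 = 5 completes the 12 across.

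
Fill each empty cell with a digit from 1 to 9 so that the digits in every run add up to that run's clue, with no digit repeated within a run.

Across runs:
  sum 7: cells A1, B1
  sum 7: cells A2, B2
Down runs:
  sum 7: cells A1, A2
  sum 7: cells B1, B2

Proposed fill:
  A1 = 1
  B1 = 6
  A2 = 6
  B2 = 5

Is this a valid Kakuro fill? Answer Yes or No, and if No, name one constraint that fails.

No — the across run A2–B2 sums to 11, not 7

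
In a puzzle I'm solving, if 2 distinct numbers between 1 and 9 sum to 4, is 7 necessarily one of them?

The only way to make 4 from 2 distinct digits is {1,3}, which does not contain 7.

No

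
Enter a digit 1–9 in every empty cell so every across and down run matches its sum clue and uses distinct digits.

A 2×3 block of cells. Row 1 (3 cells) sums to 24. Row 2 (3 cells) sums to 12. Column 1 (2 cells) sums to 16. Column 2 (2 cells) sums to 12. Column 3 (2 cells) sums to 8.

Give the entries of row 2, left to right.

24 in 3 cells must be {7,8,9}; 16 in 2 cells must be {7,9}.
The 24 across and the 8 down share only 7, so (1,3) = 7.
(2,3) = 8 − 7 = 1 completes the 8 down.
Given what's placed, (1,1) must be 9 to fit the 24 across and 16 down.
(1,2) = 24 − 16 = 8 completes the 24 across.
(2,1) = 16 − 9 = 7 completes the 16 down.
(2,2) = 12 − 8 = 4 completes the 12 across.

7, 4, 1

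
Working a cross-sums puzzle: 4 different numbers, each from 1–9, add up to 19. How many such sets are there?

11

4 distinct digits from 1–9 sum between 10 and 30.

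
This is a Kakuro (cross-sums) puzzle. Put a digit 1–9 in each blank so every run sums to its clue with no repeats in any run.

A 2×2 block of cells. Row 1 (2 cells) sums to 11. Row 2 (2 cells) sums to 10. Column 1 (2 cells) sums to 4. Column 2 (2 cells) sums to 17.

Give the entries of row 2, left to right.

4 in 2 cells must be {1,3}; 17 in 2 cells must be {8,9}.
The 11 across and the 4 down share only 3, so (1,1) = 3.
(1,2) = 11 − 3 = 8 completes the 11 across.
(2,1) = 4 − 3 = 1 completes the 4 down.
(2,2) = 10 − 1 = 9 completes the 10 across.

1, 9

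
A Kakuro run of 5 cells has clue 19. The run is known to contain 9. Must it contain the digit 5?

No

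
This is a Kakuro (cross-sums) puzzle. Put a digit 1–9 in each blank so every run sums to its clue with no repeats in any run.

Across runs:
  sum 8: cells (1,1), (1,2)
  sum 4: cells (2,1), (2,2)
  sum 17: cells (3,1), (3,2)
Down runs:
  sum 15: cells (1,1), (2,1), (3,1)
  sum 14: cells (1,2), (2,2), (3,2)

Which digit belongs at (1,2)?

4 in 2 cells must be {1,3}; 17 in 2 cells must be {8,9}.
Nothing is forced directly, so branch on (3,1), whose candidates are 8 or 9. If (3,1) = 9: that forces (2,1) = 1, (2,2) = 3, after which (3,2) would have to be in {8} for the 17 across but in {2,4,5,6,7,9} for the 14 down — contradiction. So (3,1) = 8.
(3,2) = 17 − 8 = 9 completes the 17 across.
Nothing is forced directly, so branch on (2,1), whose candidates are 1 or 3. If (2,1) = 3: then (1,1) would have to be in {1,2,3,5,6,7} for the 8 across but in {4} for the 15 down — contradiction. So (2,1) = 1.
(1,1) = 15 − 9 = 6 completes the 15 down.
(1,2) = 8 − 6 = 2 completes the 8 across.
(2,2) = 4 − 1 = 3 completes the 4 across.

2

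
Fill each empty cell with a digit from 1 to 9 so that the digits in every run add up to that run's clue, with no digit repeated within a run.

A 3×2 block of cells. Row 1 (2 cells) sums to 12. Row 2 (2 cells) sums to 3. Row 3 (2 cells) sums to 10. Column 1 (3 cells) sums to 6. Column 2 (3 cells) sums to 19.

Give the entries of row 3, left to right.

3 in 2 cells must be {1,2}; 6 in 3 cells must be {1,2,3}.
The 12 across and the 6 down share only 3, so (1,1) = 3.
(1,2) = 12 − 3 = 9 completes the 12 across.
Given what's placed, (2,2) must be 2 to fit the 3 across and 19 down.
(3,2) = 19 − 11 = 8 completes the 19 down.
(2,1) = 3 − 2 = 1 completes the 3 across.
(3,1) = 10 − 8 = 2 completes the 10 across.

2 8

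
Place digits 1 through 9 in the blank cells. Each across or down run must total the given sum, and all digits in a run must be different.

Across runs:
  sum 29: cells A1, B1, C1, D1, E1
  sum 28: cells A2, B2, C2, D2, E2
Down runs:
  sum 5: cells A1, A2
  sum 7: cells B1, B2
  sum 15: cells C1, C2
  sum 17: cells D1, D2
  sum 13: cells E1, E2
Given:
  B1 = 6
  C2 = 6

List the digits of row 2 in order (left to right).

17 in 2 cells must be {8,9}.
C1 = 15 − 6 = 9 completes the 15 down.
Given what's placed, D1 must be 8 to fit the 29 across and 17 down.
B2 = 7 − 6 = 1 completes the 7 down.
D2 = 17 − 8 = 9 completes the 17 down.
A2 = 4: the only remaining digit allowed by both the 28 across and the 5 down.
E2 = 28 − 20 = 8 completes the 28 across.

4 1 6 9 8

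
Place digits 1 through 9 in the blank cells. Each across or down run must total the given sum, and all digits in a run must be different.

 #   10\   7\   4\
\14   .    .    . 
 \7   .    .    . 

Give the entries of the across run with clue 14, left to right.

6 5 3

7 in 3 cells must be {1,2,4}; 4 in 2 cells must be {1,3}.
The 7 across and the 4 down share only 1, so R2C3 = 1.
R1C3 = 4 − 1 = 3 completes the 4 down.
Nothing is forced directly, so branch on R2C1, whose candidates are 2 or 4. If R2C1 = 2: then R1C1 would have to be in {2,4,5,6,7,9} for the 14 across but in {8} for the 10 down — contradiction. So R2C1 = 4.
R1C1 = 10 − 4 = 6 completes the 10 down.
R1C2 = 14 − 9 = 5 completes the 14 across.
R2C2 = 7 − 5 = 2 completes the 7 across.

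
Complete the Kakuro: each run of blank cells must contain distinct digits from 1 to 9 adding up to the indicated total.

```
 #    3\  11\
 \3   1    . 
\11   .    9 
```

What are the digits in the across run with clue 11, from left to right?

2, 9

3 in 2 cells must be {1,2}.
R1C2 = 3 − 1 = 2 completes the 3 across.
R2C1 = 11 − 9 = 2 completes the 11 across.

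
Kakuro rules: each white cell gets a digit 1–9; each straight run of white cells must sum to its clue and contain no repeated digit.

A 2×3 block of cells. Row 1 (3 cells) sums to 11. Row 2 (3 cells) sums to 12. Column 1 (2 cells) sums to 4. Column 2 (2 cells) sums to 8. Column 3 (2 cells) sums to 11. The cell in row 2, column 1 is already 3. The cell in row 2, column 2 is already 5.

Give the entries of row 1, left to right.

1 3 7

4 in 2 cells must be {1,3}.
(1,1) = 4 − 3 = 1 completes the 4 down.
(1,2) = 8 − 5 = 3 completes the 8 down.
(1,3) = 11 − 4 = 7 completes the 11 across.
(2,3) = 12 − 8 = 4 completes the 12 across.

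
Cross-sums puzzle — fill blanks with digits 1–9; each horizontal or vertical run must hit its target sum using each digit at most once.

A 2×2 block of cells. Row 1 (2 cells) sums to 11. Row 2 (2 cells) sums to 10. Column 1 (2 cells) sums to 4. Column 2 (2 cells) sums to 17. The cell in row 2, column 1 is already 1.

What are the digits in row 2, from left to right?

1 9

4 in 2 cells must be {1,3}; 17 in 2 cells must be {8,9}.
(1,1) = 4 − 1 = 3 completes the 4 down.
(1,2) = 11 − 3 = 8 completes the 11 across.
(2,2) = 10 − 1 = 9 completes the 10 across.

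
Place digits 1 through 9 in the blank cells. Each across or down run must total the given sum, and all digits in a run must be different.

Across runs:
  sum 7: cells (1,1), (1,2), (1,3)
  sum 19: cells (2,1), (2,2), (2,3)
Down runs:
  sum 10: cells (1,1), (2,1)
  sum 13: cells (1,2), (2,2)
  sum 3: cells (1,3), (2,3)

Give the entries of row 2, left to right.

8, 9, 2

7 in 3 cells must be {1,2,4}; 3 in 2 cells must be {1,2}.
The 7 across and the 13 down share only 4, so (1,2) = 4.
(2,2) = 13 − 4 = 9 completes the 13 down.
Given what's placed, (2,3) must be 2 to fit the 19 across and 3 down.
(1,3) = 3 − 2 = 1 completes the 3 down.
(2,1) = 19 − 11 = 8 completes the 19 across.
(1,1) = 7 − 5 = 2 completes the 7 across.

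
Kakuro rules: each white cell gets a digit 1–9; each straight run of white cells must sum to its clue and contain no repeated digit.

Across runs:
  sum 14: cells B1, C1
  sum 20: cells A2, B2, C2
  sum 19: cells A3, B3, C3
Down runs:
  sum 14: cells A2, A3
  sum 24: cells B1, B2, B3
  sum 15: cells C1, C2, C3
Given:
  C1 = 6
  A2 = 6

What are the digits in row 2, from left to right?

6 9 5

24 in 3 cells must be {7,8,9}.
B1 = 14 − 6 = 8 completes the 14 across.
Given what's placed, B2 must be 9 to fit the 20 across and 24 down.
C2 = 20 − 15 = 5 completes the 20 across.
A3 = 14 − 6 = 8 completes the 14 down.
B3 = 24 − 17 = 7 completes the 24 down.
C3 = 19 − 15 = 4 completes the 19 across.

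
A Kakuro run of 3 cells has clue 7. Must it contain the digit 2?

Yes

The only way to make 7 from 3 distinct digits is {1,2,4}, which contains 2.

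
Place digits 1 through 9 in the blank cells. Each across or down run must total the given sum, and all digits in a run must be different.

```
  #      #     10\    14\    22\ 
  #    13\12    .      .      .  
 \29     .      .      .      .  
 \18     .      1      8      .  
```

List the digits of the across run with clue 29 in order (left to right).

29 in 4 cells must be {5,7,8,9}.
Given what's placed, R2C3 must be 5 to fit the 29 across and 14 down.
R1C3 = 14 − 13 = 1 completes the 14 down.
R2C2 = 7: the only remaining digit allowed by both the 29 across and the 10 down.
R1C2 = 10 − 8 = 2 completes the 10 down.
R1C4 = 12 − 3 = 9 completes the 12 across.
R2C4 = 8: the only remaining digit allowed by both the 29 across and the 22 down.
R3C4 = 22 − 17 = 5 completes the 22 down.
R2C1 = 29 − 20 = 9 completes the 29 across.

9 7 5 8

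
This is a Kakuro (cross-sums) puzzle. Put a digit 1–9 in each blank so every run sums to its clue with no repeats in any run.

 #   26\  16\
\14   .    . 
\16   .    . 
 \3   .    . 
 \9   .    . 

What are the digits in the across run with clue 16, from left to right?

16 in 2 cells must be {7,9}; 3 in 2 cells must be {1,2}.
Only 2 fits R3C1 under both its across sum 3 and down sum 26.
R3C2 = 3 − 2 = 1 completes the 3 across.
Nothing is forced directly, so branch on R2C2, whose candidates are 7 or 9. If R2C2 = 9: then R1C2 would have to be in {5,6,8,9} for the 14 across but in {2,4} for the 16 down — contradiction. So R2C2 = 7.
R2C1 = 16 − 7 = 9 completes the 16 across.

9 7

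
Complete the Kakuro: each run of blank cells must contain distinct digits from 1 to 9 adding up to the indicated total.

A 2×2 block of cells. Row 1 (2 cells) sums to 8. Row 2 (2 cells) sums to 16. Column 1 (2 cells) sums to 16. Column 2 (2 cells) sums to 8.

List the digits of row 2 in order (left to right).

9 7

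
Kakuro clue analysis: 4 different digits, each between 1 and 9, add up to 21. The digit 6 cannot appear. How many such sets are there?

6

4 distinct digits from 1–9 sum between 10 and 30.
Dropping sets that contain 6.
Enumerating: {1,3,8,9}, {1,4,7,9}, {1,5,7,8}, {2,3,7,9}, {2,4,7,8}, {3,4,5,9}.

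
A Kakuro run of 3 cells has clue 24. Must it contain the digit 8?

The only way to make 24 from 3 distinct digits is {7,8,9}, which contains 8.

Yes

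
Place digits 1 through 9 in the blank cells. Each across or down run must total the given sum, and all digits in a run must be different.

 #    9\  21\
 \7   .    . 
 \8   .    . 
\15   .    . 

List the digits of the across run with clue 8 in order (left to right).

1, 7

The 15 across and the 9 down share only 6, so R3C1 = 6.
R3C2 = 15 − 6 = 9 completes the 15 across.
Nothing is forced directly, so branch on R1C1, whose candidates are 1 or 2. If R1C1 = 1: then R1C2 would have to be in {6} for the 7 across but in {4,5,7,8} for the 21 down — contradiction. So R1C1 = 2.
R1C2 = 7 − 2 = 5 completes the 7 across.
R2C1 = 9 − 8 = 1 completes the 9 down.
R2C2 = 8 − 1 = 7 completes the 8 across.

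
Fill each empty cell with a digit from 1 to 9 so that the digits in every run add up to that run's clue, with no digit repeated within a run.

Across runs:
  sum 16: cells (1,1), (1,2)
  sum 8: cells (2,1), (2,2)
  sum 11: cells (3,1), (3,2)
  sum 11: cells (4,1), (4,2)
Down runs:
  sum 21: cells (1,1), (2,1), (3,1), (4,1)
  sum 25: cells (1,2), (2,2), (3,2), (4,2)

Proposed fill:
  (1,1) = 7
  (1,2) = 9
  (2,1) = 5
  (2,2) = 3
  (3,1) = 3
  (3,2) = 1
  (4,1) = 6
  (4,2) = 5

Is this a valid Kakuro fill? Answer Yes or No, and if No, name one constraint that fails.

No — the down run (1,2)–(4,2) sums to 18, not 25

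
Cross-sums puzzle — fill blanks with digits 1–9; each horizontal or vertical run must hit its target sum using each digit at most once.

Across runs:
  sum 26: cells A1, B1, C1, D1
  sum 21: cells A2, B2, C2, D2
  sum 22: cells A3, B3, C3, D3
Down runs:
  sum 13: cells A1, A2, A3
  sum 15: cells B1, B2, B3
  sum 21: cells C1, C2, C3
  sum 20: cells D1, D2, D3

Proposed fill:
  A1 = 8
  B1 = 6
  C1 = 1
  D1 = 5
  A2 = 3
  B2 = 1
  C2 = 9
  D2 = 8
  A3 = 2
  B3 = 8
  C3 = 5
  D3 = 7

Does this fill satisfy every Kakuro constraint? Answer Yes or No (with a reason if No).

No — the across run A1–D1 sums to 20, not 26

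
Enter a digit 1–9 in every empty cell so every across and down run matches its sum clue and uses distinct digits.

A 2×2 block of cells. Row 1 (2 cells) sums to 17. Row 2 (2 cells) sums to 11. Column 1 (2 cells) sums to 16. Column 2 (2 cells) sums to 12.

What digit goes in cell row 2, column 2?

17 in 2 cells must be {8,9}; 16 in 2 cells must be {7,9}.
The 17 across and the 16 down share only 9, so (1,1) = 9.
(1,2) = 17 − 9 = 8 completes the 17 across.
(2,1) = 16 − 9 = 7 completes the 16 down.
(2,2) = 11 − 7 = 4 completes the 11 across.

4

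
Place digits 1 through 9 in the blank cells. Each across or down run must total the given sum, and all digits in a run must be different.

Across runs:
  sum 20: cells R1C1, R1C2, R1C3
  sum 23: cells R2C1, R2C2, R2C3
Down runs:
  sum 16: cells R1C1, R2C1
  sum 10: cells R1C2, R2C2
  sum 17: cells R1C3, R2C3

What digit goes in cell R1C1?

7

23 in 3 cells must be {6,8,9}; 16 in 2 cells must be {7,9}; 17 in 2 cells must be {8,9}.
The 23 across and the 16 down share only 9, so R2C1 = 9.
Given what's placed, R2C3 must be 8 to fit the 23 across and 17 down.
R1C1 = 16 − 9 = 7 completes the 16 down.
R1C3 = 17 − 8 = 9 completes the 17 down.
R2C2 = 23 − 17 = 6 completes the 23 across.
R1C2 = 20 − 16 = 4 completes the 20 across.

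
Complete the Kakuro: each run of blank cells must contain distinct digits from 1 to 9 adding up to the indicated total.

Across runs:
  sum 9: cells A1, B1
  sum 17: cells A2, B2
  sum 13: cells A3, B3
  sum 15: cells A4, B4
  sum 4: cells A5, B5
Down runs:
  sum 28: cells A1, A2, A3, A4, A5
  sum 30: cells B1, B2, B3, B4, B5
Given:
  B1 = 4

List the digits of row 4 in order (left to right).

17 in 2 cells must be {8,9}; 4 in 2 cells must be {1,3}.
A1 = 9 − 4 = 5 completes the 9 across.
Given what's placed, B5 must be 3 to fit the 4 across and 30 down.
A5 = 4 − 3 = 1 completes the 4 across.
A2 = 9: the only remaining digit allowed by both the 17 across and the 28 down.
B2 = 17 − 9 = 8 completes the 17 across.
No cell is forced outright now. A3 can only be 6 or 7 (the digits allowed by both its 13 across and its 28 down). If A3 = 6: then B3 would have to be in {7} for the 13 across but in {6,9} for the 30 down — contradiction. So A3 = 7.
B3 = 13 − 7 = 6 completes the 13 across.
A4 = 28 − 22 = 6 completes the 28 down.
B4 = 15 − 6 = 9 completes the 15 across.

6 9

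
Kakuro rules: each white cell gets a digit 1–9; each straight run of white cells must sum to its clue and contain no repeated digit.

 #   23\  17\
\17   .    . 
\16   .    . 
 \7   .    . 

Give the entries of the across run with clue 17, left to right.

8, 9

17 in 2 cells must be {8,9}; 16 in 2 cells must be {7,9}; 23 in 3 cells must be {6,8,9}.
The 16 across and the 23 down share only 9, so R2C1 = 9.
R2C2 = 16 − 9 = 7 completes the 16 across.
Given what's placed, R3C1 must be 6 to fit the 7 across and 23 down.
R3C2 = 7 − 6 = 1 completes the 7 across.
R1C1 = 23 − 15 = 8 completes the 23 down.
R1C2 = 17 − 8 = 9 completes the 17 across.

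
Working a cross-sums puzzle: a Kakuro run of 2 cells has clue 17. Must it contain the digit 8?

Yes

The only way to make 17 from 2 distinct digits is {8,9}, which contains 8.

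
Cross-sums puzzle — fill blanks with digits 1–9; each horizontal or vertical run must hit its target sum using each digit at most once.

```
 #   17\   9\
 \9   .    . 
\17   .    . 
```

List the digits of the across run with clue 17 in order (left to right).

9, 8

17 in 2 cells must be {8,9}.
The 9 across and the 17 down share only 8, so R1C1 = 8.
R1C2 = 9 − 8 = 1 completes the 9 across.
R2C1 = 17 − 8 = 9 completes the 17 down.
R2C2 = 17 − 9 = 8 completes the 17 across.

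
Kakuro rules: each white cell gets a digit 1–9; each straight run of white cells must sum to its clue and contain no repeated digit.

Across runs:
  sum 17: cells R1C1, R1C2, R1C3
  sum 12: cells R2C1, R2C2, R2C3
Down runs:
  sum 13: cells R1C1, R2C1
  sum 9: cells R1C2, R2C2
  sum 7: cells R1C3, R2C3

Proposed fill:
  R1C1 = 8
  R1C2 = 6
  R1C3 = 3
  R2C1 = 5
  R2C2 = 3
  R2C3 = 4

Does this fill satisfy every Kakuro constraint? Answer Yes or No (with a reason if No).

Yes

Across: 8+6+3=17; 5+3+4=12. Down: 8+5=13; 6+3=9; 3+4=7. No digit repeats within any run.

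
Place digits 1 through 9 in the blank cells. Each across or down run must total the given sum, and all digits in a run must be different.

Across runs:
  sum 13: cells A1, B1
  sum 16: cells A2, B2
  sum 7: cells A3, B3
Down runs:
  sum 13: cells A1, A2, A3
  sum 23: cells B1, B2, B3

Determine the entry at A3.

1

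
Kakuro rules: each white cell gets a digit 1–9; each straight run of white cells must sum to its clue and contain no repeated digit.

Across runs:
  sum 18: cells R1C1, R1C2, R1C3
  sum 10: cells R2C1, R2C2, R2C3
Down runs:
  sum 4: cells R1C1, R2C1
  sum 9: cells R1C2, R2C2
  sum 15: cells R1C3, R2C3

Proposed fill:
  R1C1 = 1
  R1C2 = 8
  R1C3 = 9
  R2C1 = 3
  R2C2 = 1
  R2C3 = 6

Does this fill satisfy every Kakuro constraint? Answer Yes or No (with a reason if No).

Yes

Across: 1+8+9=18; 3+1+6=10. Down: 1+3=4; 8+1=9; 9+6=15. No digit repeats within any run.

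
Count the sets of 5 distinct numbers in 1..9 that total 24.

11

5 distinct digits from 1–9 sum between 15 and 35.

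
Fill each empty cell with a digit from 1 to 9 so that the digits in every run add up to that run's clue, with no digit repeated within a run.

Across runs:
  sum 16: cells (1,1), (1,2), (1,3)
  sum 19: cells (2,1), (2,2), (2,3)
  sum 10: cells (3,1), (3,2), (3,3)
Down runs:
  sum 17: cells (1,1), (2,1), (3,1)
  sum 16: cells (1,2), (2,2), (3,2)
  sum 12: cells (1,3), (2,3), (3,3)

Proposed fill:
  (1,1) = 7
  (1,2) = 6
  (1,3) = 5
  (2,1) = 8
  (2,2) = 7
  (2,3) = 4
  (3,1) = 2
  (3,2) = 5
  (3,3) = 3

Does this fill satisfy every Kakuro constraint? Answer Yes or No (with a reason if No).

No — the across run (1,1)–(1,3) sums to 18, not 16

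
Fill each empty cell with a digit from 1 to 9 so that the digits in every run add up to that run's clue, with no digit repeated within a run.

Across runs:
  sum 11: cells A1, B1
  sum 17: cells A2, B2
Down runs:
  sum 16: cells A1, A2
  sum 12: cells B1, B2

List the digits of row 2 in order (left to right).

9, 8

17 in 2 cells must be {8,9}; 16 in 2 cells must be {7,9}.
The 17 across and the 16 down share only 9, so A2 = 9.
B2 = 17 − 9 = 8 completes the 17 across.
A1 = 16 − 9 = 7 completes the 16 down.
B1 = 11 − 7 = 4 completes the 11 across.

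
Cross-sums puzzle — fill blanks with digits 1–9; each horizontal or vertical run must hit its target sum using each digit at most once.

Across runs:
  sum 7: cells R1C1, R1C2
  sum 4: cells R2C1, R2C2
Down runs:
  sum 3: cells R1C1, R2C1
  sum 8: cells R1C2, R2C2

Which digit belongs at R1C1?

4 in 2 cells must be {1,3}; 3 in 2 cells must be {1,2}.
The 4 across and the 3 down share only 1, so R2C1 = 1.
R2C2 = 4 − 1 = 3 completes the 4 across.
R1C1 = 3 − 1 = 2 completes the 3 down.
R1C2 = 7 − 2 = 5 completes the 7 across.

2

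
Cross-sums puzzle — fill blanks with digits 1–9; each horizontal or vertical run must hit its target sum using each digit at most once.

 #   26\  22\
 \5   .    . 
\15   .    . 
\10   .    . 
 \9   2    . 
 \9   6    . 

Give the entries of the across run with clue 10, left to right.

R4C2 = 9 − 2 = 7 completes the 9 across.
R5C2 = 9 − 6 = 3 completes the 9 across.
Nothing is forced directly, so branch on R2C2, whose candidates are 6 or 9. If R2C2 = 9: then R2C1 would have to be in {6} for the 15 across but in {1,3,4,5,7,8,9} for the 26 down — contradiction. So R2C2 = 6.
R2C1 = 15 − 6 = 9 completes the 15 across.
No cell is forced outright now. R1C1 can only be 1 or 4 (the digits allowed by both its 5 across and its 26 down). If R1C1 = 4: that forces R1C2 = 1, after which R3C1 would have to be in {1,2,3,4,6,7,8,9} for the 10 across but in {5} for the 26 down — contradiction. So R1C1 = 1.
R1C2 = 5 − 1 = 4 completes the 5 across.
R3C1 = 26 − 18 = 8 completes the 26 down.
R3C2 = 10 − 8 = 2 completes the 10 across.

8 2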